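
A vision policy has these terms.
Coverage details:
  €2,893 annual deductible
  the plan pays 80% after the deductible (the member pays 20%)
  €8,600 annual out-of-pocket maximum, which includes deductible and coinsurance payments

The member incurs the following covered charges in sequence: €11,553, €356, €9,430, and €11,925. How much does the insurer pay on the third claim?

Claim 1 (€11,553): deductible takes €2,893, €8,660 remains; coinsurance €8,660 × 20% = €1,732. Cost to member: €4,625. OOP to date €4,625. Insurer: €11,553 − €4,625 = €6,928.
Claim 2 (€356): deductible met; 20% of €356 = €71.20. Cost to member: €71.20. OOP to date €4,696.20. Insurer: €356 − €71.20 = €284.80.
Claim 3 (€9,430): deductible met; 20% of €9,430 = €1,886. Member pays €1,886; OOP now €6,582.20. Plan pays €9,430 − €1,886 = €7,544.

€7,544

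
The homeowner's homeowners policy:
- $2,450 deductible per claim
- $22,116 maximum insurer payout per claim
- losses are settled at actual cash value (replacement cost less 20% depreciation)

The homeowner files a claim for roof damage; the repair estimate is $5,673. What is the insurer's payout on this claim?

At 20% depreciation, ACV = $5,673 − $1,134.60 = $4,538.40.
After the deductible, $4,538.40 − $2,450 = $2,088.40 remains.
$2,088.40 is within the $22,116 limit, so the insurer pays $2,088.40.

$2,088.40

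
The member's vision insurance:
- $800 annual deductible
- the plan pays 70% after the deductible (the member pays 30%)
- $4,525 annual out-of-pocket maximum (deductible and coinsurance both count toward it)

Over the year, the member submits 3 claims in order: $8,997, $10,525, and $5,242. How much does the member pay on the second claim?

$1,265.90

Claim 1 ($8,997): deductible takes $800, $8,197 remains; member's 30% is $2,459.10. Cost to member: $3,259.10. OOP to date $3,259.10.
Claim 2 ($10,525): deductible already satisfied, so member's share is 30% × $10,525 = $3,157.50. That would push OOP to $6,416.60, over the $4,525 cap, so member pays $4,525 − $3,259.10 = $1,265.90.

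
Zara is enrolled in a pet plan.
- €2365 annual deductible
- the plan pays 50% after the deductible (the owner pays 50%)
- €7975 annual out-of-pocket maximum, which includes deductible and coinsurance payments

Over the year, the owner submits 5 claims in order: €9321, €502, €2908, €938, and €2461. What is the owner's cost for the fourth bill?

Claim 1 (€9321): €2365 to deductible, leaving €6956; coinsurance €6956 × 50% = €3478. Owner pays €5843; OOP now €5843.
Claim 2 (€502): deductible met; 50% of €502 = €251. Owner owes €251 (running OOP €6094).
Claim 3 (€2908): deductible already satisfied, so owner's share is 50% × €2908 = €1454. Owner owes €1454 (running OOP €7548).
Claim 4 (€938): 50% coinsurance on €938 = €469. Adding that to €7548 gives €8017, past the €7975 cap; owner pays only €7975 − €7548 = €427.

€427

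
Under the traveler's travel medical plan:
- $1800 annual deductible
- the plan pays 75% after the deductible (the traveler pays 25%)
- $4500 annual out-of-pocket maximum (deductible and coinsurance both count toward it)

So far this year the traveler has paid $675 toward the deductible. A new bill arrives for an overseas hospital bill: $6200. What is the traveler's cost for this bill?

$2393.75

Remaining deductible: $1800 − $675 = $1125.
That leaves $6200 − $1125 = $5075 for coinsurance.
Traveler's 25% share of $5075 is $1268.75.
That puts the traveler's cost at $1125 + $1268.75 = $2393.75 before any cap.
Cumulative spending $675 + $2393.75 = $3068.75 stays under the $4500 maximum.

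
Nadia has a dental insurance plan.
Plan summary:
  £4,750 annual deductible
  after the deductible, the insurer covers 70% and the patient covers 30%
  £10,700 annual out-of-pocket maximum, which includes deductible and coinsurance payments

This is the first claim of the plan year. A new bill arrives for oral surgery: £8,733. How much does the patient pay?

Nothing has been paid toward the £4,750 deductible, so the first £4,750 of this charge is applied there.
After the £4,750 deductible portion, £8,733 − £4,750 = £3,983 is subject to coinsurance.
30% of £3,983 = £1,194.90 falls to the patient.
Patient responsibility before any cap: £4,750 + £1,194.90 = £5,944.90.
Year-to-date out-of-pocket becomes £0 + £5,944.90 = £5,944.90, still under the £10,700 maximum, so no cap applies.

£5,944.90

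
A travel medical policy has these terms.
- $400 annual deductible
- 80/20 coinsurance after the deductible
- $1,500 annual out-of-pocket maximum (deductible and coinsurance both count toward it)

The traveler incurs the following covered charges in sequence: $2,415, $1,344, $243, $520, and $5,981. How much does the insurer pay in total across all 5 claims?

$9,003

Claim 1 ($2,415): $400 finishes the deductible; $2,015 goes to coinsurance; 20% of $2,015 = $403. Traveler owes $803 (running OOP $803). Plan pays $2,415 − $803 = $1,612.
Claim 2 ($1,344): deductible already satisfied, so traveler's share is 20% × $1,344 = $268.80. Cost to traveler: $268.80. OOP to date $1,071.80. Plan pays $1,344 − $268.80 = $1,075.20.
Claim 3 ($243): deductible met; 20% of $243 = $48.60. Traveler pays $48.60; OOP now $1,120.40. Insurer: $243 − $48.60 = $194.40.
Claim 4 ($520): deductible already satisfied, so traveler's share is 20% × $520 = $104. Traveler pays $104; OOP now $1,224.40. Plan pays $520 − $104 = $416.
Claim 5 ($5,981): deductible already satisfied, so traveler's share is 20% × $5,981 = $1,196.20. Adding that to $1,224.40 gives $2,420.60, past the $1,500 cap; traveler pays only $1,500 − $1,224.40 = $275.60. Insurer: $5,981 − $275.60 = $5,705.40.
Insurer total: $1,612 + $1,075.20 + $194.40 + $416 + $5,705.40 = $9,003.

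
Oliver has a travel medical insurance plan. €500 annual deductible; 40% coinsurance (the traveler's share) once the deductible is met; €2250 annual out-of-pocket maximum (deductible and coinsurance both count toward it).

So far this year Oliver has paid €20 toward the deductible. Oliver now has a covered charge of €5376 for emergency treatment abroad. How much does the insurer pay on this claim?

€3146

Remaining deductible: €500 − €20 = €480.
After the €480 deductible portion, €5376 − €480 = €4896 is subject to coinsurance.
Coinsurance: €4896 × 40% = €1958.40.
That puts the traveler's cost at €480 + €1958.40 = €2438.40 before any cap.
Year-to-date out-of-pocket would reach €20 + €2438.40 = €2458.40, above the €2250 maximum, so the traveler pays only €2250 − €20 = €2230.
Insurer pays the balance: €5376 − €2230 = €3146.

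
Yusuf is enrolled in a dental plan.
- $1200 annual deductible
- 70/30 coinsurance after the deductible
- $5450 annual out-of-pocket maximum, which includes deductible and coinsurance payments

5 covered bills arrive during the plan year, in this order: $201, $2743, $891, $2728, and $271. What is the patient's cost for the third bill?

$267.30

Bill 1, $201: fully absorbed by the deductible. Patient owes $201 (running OOP $201).
Bill 2, $2743: $999 to deductible, leaving $1744; patient's 30% is $523.20. Patient owes $1522.20 (running OOP $1723.20).
Bill 3, $891: deductible already satisfied, so patient's share is 30% × $891 = $267.30. Patient owes $267.30 (running OOP $1990.50).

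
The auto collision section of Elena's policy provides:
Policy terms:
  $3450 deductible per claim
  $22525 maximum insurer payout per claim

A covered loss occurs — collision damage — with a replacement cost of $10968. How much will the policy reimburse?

After the deductible, $10968 − $3450 = $7518 remains.
$7518 ≤ $22525, so the limit doesn't bind; insurer pays $7518.

$7518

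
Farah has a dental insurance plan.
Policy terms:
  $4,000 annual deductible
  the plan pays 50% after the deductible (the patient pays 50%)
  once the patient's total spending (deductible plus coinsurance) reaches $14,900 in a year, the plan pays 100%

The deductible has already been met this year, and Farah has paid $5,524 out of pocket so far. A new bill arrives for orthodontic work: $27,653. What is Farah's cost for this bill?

$9,376

The deductible is already satisfied, so the full bill goes to coinsurance.
Coinsurance: $27,653 × 50% = $13,826.50.
Adding $13,826.50 to the $5,524 already spent would give $19,350.50, which exceeds the $14,900 cap; the patient pays just $14,900 − $5,524 = $9,376.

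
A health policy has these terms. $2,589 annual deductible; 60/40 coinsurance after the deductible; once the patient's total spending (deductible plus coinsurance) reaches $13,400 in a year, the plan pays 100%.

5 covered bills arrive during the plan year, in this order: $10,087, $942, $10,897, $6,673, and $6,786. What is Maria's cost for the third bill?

$4,358.80

Bill 1, $10,087: $2,589 to deductible, leaving $7,498; 40% of $7,498 = $2,999.20. Patient owes $5,588.20 (running OOP $5,588.20).
Bill 2, $942: deductible met; 40% of $942 = $376.80. Patient owes $376.80 (running OOP $5,965).
Bill 3, $10,897: 40% coinsurance on $10,897 = $4,358.80. Cost to patient: $4,358.80. OOP to date $10,323.80.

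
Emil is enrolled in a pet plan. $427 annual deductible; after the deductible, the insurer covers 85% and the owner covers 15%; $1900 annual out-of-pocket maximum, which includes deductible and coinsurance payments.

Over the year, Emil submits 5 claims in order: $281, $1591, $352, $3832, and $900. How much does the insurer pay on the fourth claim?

$3257.20

Claim 1 ($281): all of it applies to the deductible. Owner pays $281; OOP now $281. Plan pays $281 − $281 = $0.
Claim 2 ($1591): deductible takes $146, $1445 remains; 15% of $1445 = $216.75. Owner pays $362.75; OOP now $643.75. Plan pays $1591 − $362.75 = $1228.25.
Claim 3 ($352): 15% coinsurance on $352 = $52.80. Owner pays $52.80; OOP now $696.55. Insurer: $352 − $52.80 = $299.20.
Claim 4 ($3832): deductible met; 15% of $3832 = $574.80. Owner pays $574.80; OOP now $1271.35. Insurer: $3832 − $574.80 = $3257.20.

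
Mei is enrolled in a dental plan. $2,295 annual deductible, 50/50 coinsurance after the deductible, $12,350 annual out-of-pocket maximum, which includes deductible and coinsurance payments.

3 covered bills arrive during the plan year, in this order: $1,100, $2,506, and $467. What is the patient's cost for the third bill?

Claim 1 — $1,100: all of it applies to the deductible. Patient pays $1,100; OOP now $1,100.
Claim 2 — $2,506: $1,195 to deductible, leaving $1,311; patient's 50% is $655.50. Cost to patient: $1,850.50. OOP to date $2,950.50.
Claim 3 — $467: deductible already satisfied, so patient's share is 50% × $467 = $233.50. Patient owes $233.50 (running OOP $3,184).

$233.50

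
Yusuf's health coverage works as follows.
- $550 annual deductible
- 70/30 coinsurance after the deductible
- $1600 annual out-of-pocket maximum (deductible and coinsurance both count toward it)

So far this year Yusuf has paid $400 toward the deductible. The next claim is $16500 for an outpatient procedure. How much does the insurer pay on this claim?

$15300

Deductible still to meet: $550 − $400 = $150.
After the $150 deductible portion, $16500 − $150 = $16350 is subject to coinsurance.
Patient's 30% share of $16350 is $4905.
That puts the patient's cost at $150 + $4905 = $5055 before any cap.
That would bring total out-of-pocket to $5455, past the $1600 cap. The patient is capped at $1600 − $400 = $1200 on this claim.
Insurer pays the balance: $16500 − $1200 = $15300.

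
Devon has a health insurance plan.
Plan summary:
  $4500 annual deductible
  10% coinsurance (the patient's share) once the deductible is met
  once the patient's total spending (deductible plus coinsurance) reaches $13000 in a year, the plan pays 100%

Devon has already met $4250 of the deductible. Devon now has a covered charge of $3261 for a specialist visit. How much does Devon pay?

$551.10

$4250 of the $4500 deductible is already met, leaving $250.
After the $250 deductible portion, $3261 − $250 = $3011 is subject to coinsurance.
10% of $3011 = $301.10 falls to the patient.
That puts the patient's cost at $250 + $301.10 = $551.10 before any cap.
Total out-of-pocket so far would be $4250 + $551.10 = $4801.10, below the $13000 cap — no reduction.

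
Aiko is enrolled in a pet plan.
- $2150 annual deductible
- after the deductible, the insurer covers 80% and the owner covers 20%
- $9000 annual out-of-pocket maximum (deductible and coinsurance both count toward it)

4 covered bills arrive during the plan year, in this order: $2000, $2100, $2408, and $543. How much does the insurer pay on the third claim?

$1926.40

Bill 1, $2000: fully absorbed by the deductible. Owner owes $2000 (running OOP $2000). Plan pays $2000 − $2000 = $0.
Bill 2, $2100: $150 to deductible, leaving $1950; owner's 20% is $390. Owner pays $540; OOP now $2540. Insurer: $2100 − $540 = $1560.
Bill 3, $2408: deductible met; 20% of $2408 = $481.60. Owner pays $481.60; OOP now $3021.60. Plan pays $2408 − $481.60 = $1926.40.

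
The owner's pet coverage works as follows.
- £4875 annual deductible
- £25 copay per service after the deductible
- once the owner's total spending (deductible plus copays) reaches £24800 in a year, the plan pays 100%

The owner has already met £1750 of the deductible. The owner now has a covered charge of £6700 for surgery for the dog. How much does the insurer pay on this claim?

£1750 of the £4875 deductible is already met, leaving £3125.
The remaining £3575 (= £6700 − £3125) moves to the copay.
Copay on this service: £25.
So the owner owes £3125 + £25 = £3150 before any cap.
Year-to-date out-of-pocket becomes £1750 + £3150 = £4900, still under the £24800 maximum, so no cap applies.
The insurer covers the remainder: £6700 − £3150 = £3550.

£3550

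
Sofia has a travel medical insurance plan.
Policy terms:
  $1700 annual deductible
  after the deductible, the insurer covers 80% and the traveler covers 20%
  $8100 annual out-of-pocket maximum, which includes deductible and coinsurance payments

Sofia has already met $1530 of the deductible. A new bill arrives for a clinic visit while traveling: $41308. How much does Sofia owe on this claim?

Deductible still to meet: $1700 − $1530 = $170.
The remaining $41138 (= $41308 − $170) moves to coinsurance.
Traveler's 20% share of $41138 is $8227.60.
So the traveler owes $170 + $8227.60 = $8397.60 before any cap.
That would bring total out-of-pocket to $9927.60, past the $8100 cap. The traveler is capped at $8100 − $1530 = $6570 on this claim.

$6570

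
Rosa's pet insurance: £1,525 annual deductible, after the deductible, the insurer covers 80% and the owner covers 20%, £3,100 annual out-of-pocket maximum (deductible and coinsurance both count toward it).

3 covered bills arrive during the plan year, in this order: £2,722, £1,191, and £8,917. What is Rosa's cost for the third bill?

£1,097.40

Claim 1 — £2,722: deductible takes £1,525, £1,197 remains; 20% of £1,197 = £239.40. Owner owes £1,764.40 (running OOP £1,764.40).
Claim 2 — £1,191: 20% coinsurance on £1,191 = £238.20. Cost to owner: £238.20. OOP to date £2,002.60.
Claim 3 — £8,917: 20% coinsurance on £8,917 = £1,783.40. Adding that to £2,002.60 gives £3,786, past the £3,100 cap; owner pays only £3,100 − £2,002.60 = £1,097.40.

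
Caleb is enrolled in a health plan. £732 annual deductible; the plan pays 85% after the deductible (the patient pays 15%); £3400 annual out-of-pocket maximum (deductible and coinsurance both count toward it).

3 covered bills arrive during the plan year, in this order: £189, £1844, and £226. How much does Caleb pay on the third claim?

£33.90

#1 (£189): entire amount goes to the deductible. Patient owes £189 (running OOP £189).
#2 (£1844): £543 finishes the deductible; £1301 goes to coinsurance; coinsurance £1301 × 15% = £195.15. Patient pays £738.15; OOP now £927.15.
#3 (£226): 15% coinsurance on £226 = £33.90. Cost to patient: £33.90. OOP to date £961.05.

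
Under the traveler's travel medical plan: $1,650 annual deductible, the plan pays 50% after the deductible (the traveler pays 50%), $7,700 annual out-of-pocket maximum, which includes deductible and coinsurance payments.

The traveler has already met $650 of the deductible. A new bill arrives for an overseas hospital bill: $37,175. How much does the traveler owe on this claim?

$7,050

Deductible still to meet: $1,650 − $650 = $1,000.
That leaves $37,175 − $1,000 = $36,175 for coinsurance.
50% of $36,175 = $18,087.50 falls to the traveler.
So the traveler owes $1,000 + $18,087.50 = $19,087.50 before any cap.
Year-to-date out-of-pocket would reach $650 + $19,087.50 = $19,737.50, above the $7,700 maximum, so the traveler pays only $7,700 − $650 = $7,050.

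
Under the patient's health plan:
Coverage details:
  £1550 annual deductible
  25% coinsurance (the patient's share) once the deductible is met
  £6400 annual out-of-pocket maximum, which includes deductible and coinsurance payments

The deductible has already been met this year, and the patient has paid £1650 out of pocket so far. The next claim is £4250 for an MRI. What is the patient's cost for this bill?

With the deductible met, the entire £4250 is subject to coinsurance.
Coinsurance: £4250 × 25% = £1062.50.
Year-to-date out-of-pocket becomes £1650 + £1062.50 = £2712.50, still under the £6400 maximum, so no cap applies.

£1062.50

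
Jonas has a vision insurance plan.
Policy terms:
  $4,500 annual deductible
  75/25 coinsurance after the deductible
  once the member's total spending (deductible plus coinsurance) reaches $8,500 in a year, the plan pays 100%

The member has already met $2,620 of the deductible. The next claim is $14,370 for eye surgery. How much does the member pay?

$2,620 of the $4,500 deductible is already met, leaving $1,880.
The remaining $12,490 (= $14,370 − $1,880) moves to coinsurance.
25% of $12,490 = $3,122.50 falls to the member.
Member responsibility before any cap: $1,880 + $3,122.50 = $5,002.50.
Total out-of-pocket so far would be $2,620 + $5,002.50 = $7,622.50, below the $8,500 cap — no reduction.

$5,002.50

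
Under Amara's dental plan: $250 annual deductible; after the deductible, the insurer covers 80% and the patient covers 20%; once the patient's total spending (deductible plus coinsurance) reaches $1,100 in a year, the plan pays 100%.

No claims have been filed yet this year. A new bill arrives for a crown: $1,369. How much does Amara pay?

Nothing has been paid toward the $250 deductible, so the first $250 of this charge is applied there.
That leaves $1,369 − $250 = $1,119 for coinsurance.
20% of $1,119 = $223.80 falls to the patient.
Patient responsibility before any cap: $250 + $223.80 = $473.80.
Total out-of-pocket so far would be $0 + $473.80 = $473.80, below the $1,100 cap — no reduction.

$473.80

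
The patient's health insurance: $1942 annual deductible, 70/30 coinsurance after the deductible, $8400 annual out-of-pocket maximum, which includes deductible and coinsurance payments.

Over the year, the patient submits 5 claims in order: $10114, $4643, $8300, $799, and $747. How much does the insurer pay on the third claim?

$5810

#1 ($10114): $1942 to deductible, leaving $8172; 30% of $8172 = $2451.60. Cost to patient: $4393.60. OOP to date $4393.60. Plan pays $10114 − $4393.60 = $5720.40.
#2 ($4643): deductible met; 30% of $4643 = $1392.90. Patient owes $1392.90 (running OOP $5786.50). Plan pays $4643 − $1392.90 = $3250.10.
#3 ($8300): deductible already satisfied, so patient's share is 30% × $8300 = $2490. Cost to patient: $2490. OOP to date $8276.50. Plan pays $8300 − $2490 = $5810.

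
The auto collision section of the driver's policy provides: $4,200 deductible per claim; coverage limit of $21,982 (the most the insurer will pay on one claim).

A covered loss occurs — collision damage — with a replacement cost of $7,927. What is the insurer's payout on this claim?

$3,727

Less the $4,200 deductible: $7,927 − $4,200 = $3,727.
$3,727 ≤ $21,982, so the limit doesn't bind; insurer pays $3,727.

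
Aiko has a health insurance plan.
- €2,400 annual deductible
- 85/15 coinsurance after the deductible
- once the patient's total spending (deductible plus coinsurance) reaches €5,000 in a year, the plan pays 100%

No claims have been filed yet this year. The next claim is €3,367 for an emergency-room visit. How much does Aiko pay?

Deductible not yet touched, so the first €2,400 of the bill goes to the deductible.
The remaining €967 (= €3,367 − €2,400) moves to coinsurance.
15% of €967 = €145.05 falls to the patient.
So the patient owes €2,400 + €145.05 = €2,545.05 before any cap.
Year-to-date out-of-pocket becomes €0 + €2,545.05 = €2,545.05, still under the €5,000 maximum, so no cap applies.

€2,545.05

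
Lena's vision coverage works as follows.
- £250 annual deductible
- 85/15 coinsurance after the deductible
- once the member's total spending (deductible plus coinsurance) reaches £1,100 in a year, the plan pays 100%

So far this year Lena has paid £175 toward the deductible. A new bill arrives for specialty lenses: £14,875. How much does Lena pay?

£175 of the £250 deductible is already met, leaving £75.
The remaining £14,800 (= £14,875 − £75) moves to coinsurance.
Member's 15% share of £14,800 is £2,220.
So the member owes £75 + £2,220 = £2,295 before any cap.
Adding £2,295 to the £175 already spent would give £2,470, which exceeds the £1,100 cap; the member pays just £1,100 − £175 = £925.

£925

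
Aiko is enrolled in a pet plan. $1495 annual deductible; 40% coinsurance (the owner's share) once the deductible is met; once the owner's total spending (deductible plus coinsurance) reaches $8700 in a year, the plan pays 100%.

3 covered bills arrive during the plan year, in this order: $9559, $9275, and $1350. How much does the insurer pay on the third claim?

Claim 1 ($9559): deductible takes $1495, $8064 remains; 40% of $8064 = $3225.60. Owner owes $4720.60 (running OOP $4720.60). Plan pays $9559 − $4720.60 = $4838.40.
Claim 2 ($9275): deductible met; 40% of $9275 = $3710. Owner pays $3710; OOP now $8430.60. Plan pays $9275 − $3710 = $5565.
Claim 3 ($1350): 40% coinsurance on $1350 = $540. That would push OOP to $8970.60, over the $8700 cap, so owner pays $8700 − $8430.60 = $269.40. Plan pays $1350 − $269.40 = $1080.60.

$1080.60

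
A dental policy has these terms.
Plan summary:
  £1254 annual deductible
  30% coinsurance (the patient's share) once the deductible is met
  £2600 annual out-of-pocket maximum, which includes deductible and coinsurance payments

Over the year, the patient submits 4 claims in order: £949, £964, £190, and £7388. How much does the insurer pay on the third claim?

£133

Claim 1 (£949): entire amount goes to the deductible. Cost to patient: £949. OOP to date £949. Plan pays £949 − £949 = £0.
Claim 2 (£964): £305 to deductible, leaving £659; patient's 30% is £197.70. Cost to patient: £502.70. OOP to date £1451.70. Plan pays £964 − £502.70 = £461.30.
Claim 3 (£190): deductible already satisfied, so patient's share is 30% × £190 = £57. Patient owes £57 (running OOP £1508.70). Insurer: £190 − £57 = £133.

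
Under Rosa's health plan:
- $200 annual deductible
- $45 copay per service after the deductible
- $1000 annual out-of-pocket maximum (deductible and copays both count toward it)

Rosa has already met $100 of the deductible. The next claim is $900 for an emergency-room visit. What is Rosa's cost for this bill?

$100 of the $200 deductible is already met, leaving $100.
That leaves $900 − $100 = $800 for the copay.
Copay on this service: $45.
Patient responsibility before any cap: $100 + $45 = $145.
Total out-of-pocket so far would be $100 + $145 = $245, below the $1000 cap — no reduction.

$145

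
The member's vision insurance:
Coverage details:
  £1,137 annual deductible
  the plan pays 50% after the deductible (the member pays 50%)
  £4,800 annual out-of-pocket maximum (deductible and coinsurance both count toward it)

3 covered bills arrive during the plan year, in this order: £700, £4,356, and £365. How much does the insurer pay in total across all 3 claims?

Claim 1 (£700): entire amount goes to the deductible. Cost to member: £700. OOP to date £700. Insurer: £700 − £700 = £0.
Claim 2 (£4,356): £437 to deductible, leaving £3,919; member's 50% is £1,959.50. Cost to member: £2,396.50. OOP to date £3,096.50. Insurer: £4,356 − £2,396.50 = £1,959.50.
Claim 3 (£365): deductible already satisfied, so member's share is 50% × £365 = £182.50. Cost to member: £182.50. OOP to date £3,279. Insurer: £365 − £182.50 = £182.50.
Insurer total: £0 + £1,959.50 + £182.50 = £2,142.

£2,142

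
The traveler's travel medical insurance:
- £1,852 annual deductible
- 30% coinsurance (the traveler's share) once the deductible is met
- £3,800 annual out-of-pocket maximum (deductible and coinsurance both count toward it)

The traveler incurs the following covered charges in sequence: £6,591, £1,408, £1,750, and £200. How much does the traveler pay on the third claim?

£103.90

Bill 1, £6,591: £1,852 finishes the deductible; £4,739 goes to coinsurance; traveler's 30% is £1,421.70. Traveler owes £3,273.70 (running OOP £3,273.70).
Bill 2, £1,408: deductible already satisfied, so traveler's share is 30% × £1,408 = £422.40. Traveler owes £422.40 (running OOP £3,696.10).
Bill 3, £1,750: deductible met; 30% of £1,750 = £525. Adding that to £3,696.10 gives £4,221.10, past the £3,800 cap; traveler pays only £3,800 − £3,696.10 = £103.90.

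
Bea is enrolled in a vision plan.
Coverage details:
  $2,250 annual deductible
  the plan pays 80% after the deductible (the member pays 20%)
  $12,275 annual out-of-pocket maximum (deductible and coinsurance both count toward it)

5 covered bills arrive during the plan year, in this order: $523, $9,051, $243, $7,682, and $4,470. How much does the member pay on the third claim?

$48.60

Claim 1 — $523: fully absorbed by the deductible. Cost to member: $523. OOP to date $523.
Claim 2 — $9,051: $1,727 finishes the deductible; $7,324 goes to coinsurance; 20% of $7,324 = $1,464.80. Member owes $3,191.80 (running OOP $3,714.80).
Claim 3 — $243: deductible met; 20% of $243 = $48.60. Cost to member: $48.60. OOP to date $3,763.40.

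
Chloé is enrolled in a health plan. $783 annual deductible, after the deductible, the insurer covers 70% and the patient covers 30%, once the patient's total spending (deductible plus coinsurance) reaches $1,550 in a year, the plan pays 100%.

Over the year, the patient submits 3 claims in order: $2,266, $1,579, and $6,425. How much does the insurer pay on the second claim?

#1 ($2,266): deductible takes $783, $1,483 remains; 30% of $1,483 = $444.90. Patient owes $1,227.90 (running OOP $1,227.90). Insurer: $2,266 − $1,227.90 = $1,038.10.
#2 ($1,579): deductible already satisfied, so patient's share is 30% × $1,579 = $473.70. That would push OOP to $1,701.60, over the $1,550 cap, so patient pays $1,550 − $1,227.90 = $322.10. Plan pays $1,579 − $322.10 = $1,256.90.

$1,256.90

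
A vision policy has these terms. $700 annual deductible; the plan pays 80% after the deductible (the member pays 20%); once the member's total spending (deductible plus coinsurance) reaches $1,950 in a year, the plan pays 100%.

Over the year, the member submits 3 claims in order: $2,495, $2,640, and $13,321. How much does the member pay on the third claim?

$363

Bill 1, $2,495: $700 finishes the deductible; $1,795 goes to coinsurance; 20% of $1,795 = $359. Member owes $1,059 (running OOP $1,059).
Bill 2, $2,640: deductible met; 20% of $2,640 = $528. Member owes $528 (running OOP $1,587).
Bill 3, $13,321: deductible met; 20% of $13,321 = $2,664.20. That would push OOP to $4,251.20, over the $1,950 cap, so member pays $1,950 − $1,587 = $363.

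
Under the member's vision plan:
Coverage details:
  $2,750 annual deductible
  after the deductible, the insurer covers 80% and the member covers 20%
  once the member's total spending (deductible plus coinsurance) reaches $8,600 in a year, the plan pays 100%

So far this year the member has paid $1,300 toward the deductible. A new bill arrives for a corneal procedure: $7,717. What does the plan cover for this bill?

$1,300 of the $2,750 deductible is already met, leaving $1,450.
The remaining $6,267 (= $7,717 − $1,450) moves to coinsurance.
Member's 20% share of $6,267 is $1,253.40.
Member responsibility before any cap: $1,450 + $1,253.40 = $2,703.40.
Total out-of-pocket so far would be $1,300 + $2,703.40 = $4,003.40, below the $8,600 cap — no reduction.
The insurer covers the remainder: $7,717 − $2,703.40 = $5,013.60.

$5,013.60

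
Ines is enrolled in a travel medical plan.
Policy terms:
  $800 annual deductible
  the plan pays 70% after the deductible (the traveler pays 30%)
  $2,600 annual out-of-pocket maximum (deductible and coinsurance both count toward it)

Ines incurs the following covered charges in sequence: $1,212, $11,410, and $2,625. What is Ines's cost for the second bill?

Bill 1, $1,212: $800 to deductible, leaving $412; 30% of $412 = $123.60. Traveler pays $923.60; OOP now $923.60.
Bill 2, $11,410: deductible already satisfied, so traveler's share is 30% × $11,410 = $3,423. OOP would hit $4,346.60 > $2,600, so the cap limits the traveler to $2,600 − $923.60 = $1,676.40.

$1,676.40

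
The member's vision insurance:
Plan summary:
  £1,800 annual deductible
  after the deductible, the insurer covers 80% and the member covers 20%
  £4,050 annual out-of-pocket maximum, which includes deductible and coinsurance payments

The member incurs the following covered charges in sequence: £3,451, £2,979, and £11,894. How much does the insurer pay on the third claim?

£10,570

Claim 1 — £3,451: £1,800 to deductible, leaving £1,651; coinsurance £1,651 × 20% = £330.20. Member owes £2,130.20 (running OOP £2,130.20). Insurer: £3,451 − £2,130.20 = £1,320.80.
Claim 2 — £2,979: deductible met; 20% of £2,979 = £595.80. Member pays £595.80; OOP now £2,726. Insurer: £2,979 − £595.80 = £2,383.20.
Claim 3 — £11,894: 20% coinsurance on £11,894 = £2,378.80. Adding that to £2,726 gives £5,104.80, past the £4,050 cap; member pays only £4,050 − £2,726 = £1,324. Insurer: £11,894 − £1,324 = £10,570.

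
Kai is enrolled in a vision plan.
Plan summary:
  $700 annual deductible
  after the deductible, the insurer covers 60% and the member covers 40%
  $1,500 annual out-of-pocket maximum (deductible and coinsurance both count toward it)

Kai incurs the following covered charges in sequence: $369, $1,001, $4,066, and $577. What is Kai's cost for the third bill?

$532

#1 ($369): fully absorbed by the deductible. Member owes $369 (running OOP $369).
#2 ($1,001): $331 to deductible, leaving $670; coinsurance $670 × 40% = $268. Cost to member: $599. OOP to date $968.
#3 ($4,066): deductible met; 40% of $4,066 = $1,626.40. OOP would hit $2,594.40 > $1,500, so the cap limits the member to $1,500 − $968 = $532.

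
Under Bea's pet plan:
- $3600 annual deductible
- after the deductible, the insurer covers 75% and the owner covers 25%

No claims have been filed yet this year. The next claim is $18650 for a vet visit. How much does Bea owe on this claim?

$7362.50

The full $3600 deductible is still open; $3600 of this bill applies to it.
The remaining $15050 (= $18650 − $3600) moves to coinsurance.
Coinsurance: $15050 × 25% = $3762.50.
So the owner owes $3600 + $3762.50 = $7362.50.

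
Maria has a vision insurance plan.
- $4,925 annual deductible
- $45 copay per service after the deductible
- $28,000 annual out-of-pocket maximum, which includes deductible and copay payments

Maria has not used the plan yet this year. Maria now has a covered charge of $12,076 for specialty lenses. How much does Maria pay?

Deductible not yet touched, so the first $4,925 of the bill goes to the deductible.
The remaining $7,151 (= $12,076 − $4,925) moves to the copay.
Copay on this service: $45.
That puts the member's cost at $4,925 + $45 = $4,970 before any cap.
Year-to-date out-of-pocket becomes $0 + $4,970 = $4,970, still under the $28,000 maximum, so no cap applies.

$4,970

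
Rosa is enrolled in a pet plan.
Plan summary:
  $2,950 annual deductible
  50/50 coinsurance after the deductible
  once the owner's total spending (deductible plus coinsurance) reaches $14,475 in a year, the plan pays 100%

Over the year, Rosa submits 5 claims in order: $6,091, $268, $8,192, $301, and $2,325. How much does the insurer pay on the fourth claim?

$150.50

Claim 1 ($6,091): $2,950 finishes the deductible; $3,141 goes to coinsurance; coinsurance $3,141 × 50% = $1,570.50. Cost to owner: $4,520.50. OOP to date $4,520.50. Plan pays $6,091 − $4,520.50 = $1,570.50.
Claim 2 ($268): deductible met; 50% of $268 = $134. Cost to owner: $134. OOP to date $4,654.50. Insurer: $268 − $134 = $134.
Claim 3 ($8,192): 50% coinsurance on $8,192 = $4,096. Owner owes $4,096 (running OOP $8,750.50). Plan pays $8,192 − $4,096 = $4,096.
Claim 4 ($301): deductible already satisfied, so owner's share is 50% × $301 = $150.50. Owner pays $150.50; OOP now $8,901. Plan pays $301 − $150.50 = $150.50.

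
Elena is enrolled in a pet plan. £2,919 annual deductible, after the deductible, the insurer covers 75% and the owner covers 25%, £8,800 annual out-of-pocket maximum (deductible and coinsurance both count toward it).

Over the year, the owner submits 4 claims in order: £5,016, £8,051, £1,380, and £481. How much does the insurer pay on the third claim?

£1,035

#1 (£5,016): £2,919 to deductible, leaving £2,097; coinsurance £2,097 × 25% = £524.25. Owner owes £3,443.25 (running OOP £3,443.25). Insurer: £5,016 − £3,443.25 = £1,572.75.
#2 (£8,051): deductible already satisfied, so owner's share is 25% × £8,051 = £2,012.75. Owner pays £2,012.75; OOP now £5,456. Insurer: £8,051 − £2,012.75 = £6,038.25.
#3 (£1,380): deductible met; 25% of £1,380 = £345. Owner owes £345 (running OOP £5,801). Plan pays £1,380 − £345 = £1,035.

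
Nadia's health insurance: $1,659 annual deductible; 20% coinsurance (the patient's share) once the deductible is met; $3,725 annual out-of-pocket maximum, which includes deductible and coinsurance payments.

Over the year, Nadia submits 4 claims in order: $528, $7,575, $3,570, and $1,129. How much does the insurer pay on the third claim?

Claim 1 ($528): all of it applies to the deductible. Cost to patient: $528. OOP to date $528. Plan pays $528 − $528 = $0.
Claim 2 ($7,575): $1,131 finishes the deductible; $6,444 goes to coinsurance; patient's 20% is $1,288.80. Cost to patient: $2,419.80. OOP to date $2,947.80. Plan pays $7,575 − $2,419.80 = $5,155.20.
Claim 3 ($3,570): deductible already satisfied, so patient's share is 20% × $3,570 = $714. Patient owes $714 (running OOP $3,661.80). Insurer: $3,570 − $714 = $2,856.

$2,856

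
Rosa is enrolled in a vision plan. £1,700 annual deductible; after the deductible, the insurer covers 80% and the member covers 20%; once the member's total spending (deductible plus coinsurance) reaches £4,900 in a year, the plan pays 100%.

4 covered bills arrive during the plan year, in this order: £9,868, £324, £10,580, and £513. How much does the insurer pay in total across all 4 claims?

#1 (£9,868): deductible takes £1,700, £8,168 remains; member's 20% is £1,633.60. Member pays £3,333.60; OOP now £3,333.60. Insurer: £9,868 − £3,333.60 = £6,534.40.
#2 (£324): 20% coinsurance on £324 = £64.80. Member owes £64.80 (running OOP £3,398.40). Insurer: £324 − £64.80 = £259.20.
#3 (£10,580): deductible already satisfied, so member's share is 20% × £10,580 = £2,116. That would push OOP to £5,514.40, over the £4,900 cap, so member pays £4,900 − £3,398.40 = £1,501.60. Insurer: £10,580 − £1,501.60 = £9,078.40.
#4 (£513): deductible met; 20% of £513 = £102.60. Adding that to £4,900 gives £5,002.60, past the £4,900 cap; member pays only £4,900 − £4,900 = £0. Plan pays £513 − £0 = £513.
Insurer total: £6,534.40 + £259.20 + £9,078.40 + £513 = £16,385.

£16,385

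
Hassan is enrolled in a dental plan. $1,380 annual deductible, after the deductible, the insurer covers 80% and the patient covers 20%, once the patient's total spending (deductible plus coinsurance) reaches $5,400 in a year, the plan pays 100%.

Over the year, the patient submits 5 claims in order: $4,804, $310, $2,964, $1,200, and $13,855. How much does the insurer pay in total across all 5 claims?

Claim 1 ($4,804): $1,380 to deductible, leaving $3,424; coinsurance $3,424 × 20% = $684.80. Cost to patient: $2,064.80. OOP to date $2,064.80. Insurer: $4,804 − $2,064.80 = $2,739.20.
Claim 2 ($310): deductible met; 20% of $310 = $62. Patient pays $62; OOP now $2,126.80. Plan pays $310 − $62 = $248.
Claim 3 ($2,964): deductible met; 20% of $2,964 = $592.80. Cost to patient: $592.80. OOP to date $2,719.60. Plan pays $2,964 − $592.80 = $2,371.20.
Claim 4 ($1,200): 20% coinsurance on $1,200 = $240. Cost to patient: $240. OOP to date $2,959.60. Insurer: $1,200 − $240 = $960.
Claim 5 ($13,855): 20% coinsurance on $13,855 = $2,771. Adding that to $2,959.60 gives $5,730.60, past the $5,400 cap; patient pays only $5,400 − $2,959.60 = $2,440.40. Plan pays $13,855 − $2,440.40 = $11,414.60.
Insurer total: $2,739.20 + $248 + $2,371.20 + $960 + $11,414.60 = $17,733.

$17,733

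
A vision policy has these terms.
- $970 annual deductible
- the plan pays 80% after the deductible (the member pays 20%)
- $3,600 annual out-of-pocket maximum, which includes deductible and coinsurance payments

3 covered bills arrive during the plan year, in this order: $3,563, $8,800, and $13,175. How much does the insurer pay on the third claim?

Claim 1 ($3,563): deductible takes $970, $2,593 remains; 20% of $2,593 = $518.60. Cost to member: $1,488.60. OOP to date $1,488.60. Plan pays $3,563 − $1,488.60 = $2,074.40.
Claim 2 ($8,800): 20% coinsurance on $8,800 = $1,760. Member pays $1,760; OOP now $3,248.60. Plan pays $8,800 − $1,760 = $7,040.
Claim 3 ($13,175): deductible met; 20% of $13,175 = $2,635. OOP would hit $5,883.60 > $3,600, so the cap limits the member to $3,600 − $3,248.60 = $351.40. Insurer: $13,175 − $351.40 = $12,823.60.

$12,823.60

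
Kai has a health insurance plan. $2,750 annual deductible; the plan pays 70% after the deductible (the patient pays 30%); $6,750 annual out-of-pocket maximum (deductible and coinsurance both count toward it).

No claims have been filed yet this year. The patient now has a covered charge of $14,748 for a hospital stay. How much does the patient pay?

$6,349.40

Nothing has been paid toward the $2,750 deductible, so the first $2,750 of this charge is applied there.
That leaves $14,748 − $2,750 = $11,998 for coinsurance.
30% of $11,998 = $3,599.40 falls to the patient.
Patient responsibility before any cap: $2,750 + $3,599.40 = $6,349.40.
Cumulative spending $0 + $6,349.40 = $6,349.40 stays under the $6,750 maximum.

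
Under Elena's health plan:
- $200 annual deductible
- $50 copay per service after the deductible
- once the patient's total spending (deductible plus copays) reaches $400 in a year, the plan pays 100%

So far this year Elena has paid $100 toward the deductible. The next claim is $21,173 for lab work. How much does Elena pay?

$150

Remaining deductible: $200 − $100 = $100.
The remaining $21,073 (= $21,173 − $100) moves to the copay.
Copay on this service: $50.
Patient responsibility before any cap: $100 + $50 = $150.
Year-to-date out-of-pocket becomes $100 + $150 = $250, still under the $400 maximum, so no cap applies.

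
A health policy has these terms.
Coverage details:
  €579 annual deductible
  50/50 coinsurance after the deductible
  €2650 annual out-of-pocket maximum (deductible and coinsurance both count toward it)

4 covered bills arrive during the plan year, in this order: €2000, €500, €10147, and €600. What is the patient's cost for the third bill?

€1110.50

#1 (€2000): €579 to deductible, leaving €1421; patient's 50% is €710.50. Patient owes €1289.50 (running OOP €1289.50).
#2 (€500): deductible met; 50% of €500 = €250. Cost to patient: €250. OOP to date €1539.50.
#3 (€10147): deductible met; 50% of €10147 = €5073.50. OOP would hit €6613 > €2650, so the cap limits the patient to €2650 − €1539.50 = €1110.50.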